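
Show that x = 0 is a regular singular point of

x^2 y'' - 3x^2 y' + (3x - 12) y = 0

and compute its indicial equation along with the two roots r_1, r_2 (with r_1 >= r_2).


Divide by x^2 to reach normal form y'' + P_1(x) y' + P_2(x) y = 0 with P_1(x) = -3 and P_2(x) = 3/x - 12/x^2.
x = 0 is a singular point because the y-coefficient 3/x - 12/x^2 has a pole at x = 0.
It is a regular singular point because x P_1(x) = p(x) = -3x and x^2 P_2(x) = q(x) = 3x - 12 are polynomials, hence analytic at x = 0.
p(0) = 0,  q(0) = -12.
Indicial equation: r(r-1) + p(0) r + q(0) = 0, i.e. r^2 + (p(0) - 1) r + q(0) = 0, i.e. r^2 - 1 r - 12 = 0.
Discriminant: (-1)^2 - 4(-12) = 49, so r = (1 ± 7)/2.
Solving: r_1 = 4, r_2 = -3.

indicial: r^2 - 1 r - 12 = 0; roots r_1 = 4, r_2 = -3


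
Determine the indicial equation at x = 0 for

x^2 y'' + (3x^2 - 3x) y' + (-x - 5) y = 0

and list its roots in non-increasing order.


Divide by x^2 to reach normal form y'' + P_1(x) y' + P_2(x) y = 0 with P_1(x) = 3 - 3/x and P_2(x) = -1/x - 5/x^2.
x = 0 is a singular point because the y'-coefficient 3 - 3/x has a pole at x = 0 and the y-coefficient -1/x - 5/x^2 has a pole at x = 0.
It is a regular singular point because x P_1(x) = p(x) = 3x - 3 and x^2 P_2(x) = q(x) = -x - 5 are polynomials, hence analytic at x = 0.
p(0) = -3,  q(0) = -5.
Indicial equation: r(r-1) + p(0) r + q(0) = 0, i.e. r^2 + (p(0) - 1) r + q(0) = 0, i.e. r^2 - 4 r - 5 = 0.
Discriminant: (-4)^2 - 4(-5) = 36, so r = (4 ± 6)/2.
Solving: r_1 = 5, r_2 = -1.

indicial: r^2 - 4 r - 5 = 0; roots r_1 = 5, r_2 = -1


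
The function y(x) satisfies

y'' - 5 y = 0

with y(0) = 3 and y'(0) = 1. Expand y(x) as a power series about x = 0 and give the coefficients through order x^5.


Ansatz: y(x) = sum_{n>=0} a_n x^n, so y'(x) = sum_{n>=1} n a_n x^(n-1) and y''(x) = sum_{n>=2} n(n-1) a_n x^(n-2).
Substitute into P(x) y'' + Q(x) y' + R(x) y = 0 with P(x) = 1, Q(x) = 0, R(x) = -5, and match powers of x.
Initial conditions: a_0 = 3, a_1 = 1.
Setting the coefficient of each power of x to zero and solving order by order (substituting the coefficients already found):
  x^0: 2 a_2 - 5 a_0 = 0  ->  2 a_2 = 5 a_0 = 15  ->  a_2 = 15/2
  x^1: 6 a_3 - 5 a_1 = 0  ->  6 a_3 = 5 a_1 = 5  ->  a_3 = 5/6
  x^2: 12 a_4 - 5 a_2 = 0  ->  12 a_4 = 5 a_2 = 75/2  ->  a_4 = 25/8
  x^3: 20 a_5 - 5 a_3 = 0  ->  20 a_5 = 5 a_3 = 25/6  ->  a_5 = 5/24
Truncated series: y(x) = 3 + x + (15/2) x^2 + (5/6) x^3 + (25/8) x^4 + (5/24) x^5 + O(x^6).

a_0 = 3; a_1 = 1; a_2 = 15/2; a_3 = 5/6; a_4 = 25/8; a_5 = 5/24


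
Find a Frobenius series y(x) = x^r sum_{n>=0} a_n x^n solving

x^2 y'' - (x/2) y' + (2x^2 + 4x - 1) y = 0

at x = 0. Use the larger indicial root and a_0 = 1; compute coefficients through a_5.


Write in Frobenius form y'' + (p(x)/x) y' + (q(x)/x^2) y = 0:
  p(x) = -1/2,  q(x) = 2x^2 + 4x - 1.
Indicial equation: r(r-1) + (-1/2) r + (-1) = 0 -> roots r_1 = 2, r_2 = -1/2.
Take r = r_1 = 2. Let y(x) = x^r sum_{n>=0} a_n x^n with a_0 = 1.
Substitute y = x^r sum a_n x^n and match x^{r+n}. The recurrence is
  D(n) a_n + 4 a_{n-1} + 2 a_{n-2} = 0,  where D(n) = (r+n)(r+n-1) + (-1/2)(r+n) + (-1).
  a_n = [-4 a_{n-1} - 2 a_{n-2}] / D(n).
Since the indicial polynomial factors as (r - r_1)(r - r_2), D(n) = (r_1 + n - r_1)(r_1 + n - r_2) = n(n + 5/2).
Evaluating step by step (a_0 = 1):
  n = 1: D(1) = 1(1 + 5/2) = 7/2; numerator = -4(1) = -4; a_1 = (-4)/(7/2) = -8/7
  n = 2: D(2) = 2(2 + 5/2) = 9; numerator = -4(-8/7) - 2(1) = 18/7; a_2 = (18/7)/(9) = 2/7
  n = 3: D(3) = 3(3 + 5/2) = 33/2; numerator = -4(2/7) - 2(-8/7) = 8/7; a_3 = (8/7)/(33/2) = 16/231
  n = 4: D(4) = 4(4 + 5/2) = 26; numerator = -4(16/231) - 2(2/7) = -28/33; a_4 = (-28/33)/(26) = -14/429
  n = 5: D(5) = 5(5 + 5/2) = 75/2; numerator = -4(-14/429) - 2(16/231) = -8/1001; a_5 = (-8/1001)/(75/2) = -16/75075

r = 2; a_0 = 1; a_1 = -8/7; a_2 = 2/7; a_3 = 16/231; a_4 = -14/429; a_5 = -16/75075


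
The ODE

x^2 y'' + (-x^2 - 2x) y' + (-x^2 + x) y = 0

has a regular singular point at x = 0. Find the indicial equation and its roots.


Divide by x^2 to reach normal form y'' + P_1(x) y' + P_2(x) y = 0 with P_1(x) = -1 - 2/x and P_2(x) = -1 + 1/x.
x = 0 is a singular point because the y'-coefficient -1 - 2/x has a pole at x = 0 and the y-coefficient -1 + 1/x has a pole at x = 0.
It is a regular singular point because x P_1(x) = p(x) = -x - 2 and x^2 P_2(x) = q(x) = -x^2 + x are polynomials, hence analytic at x = 0.
p(0) = -2,  q(0) = 0.
Indicial equation: r(r-1) + p(0) r + q(0) = 0, i.e. r^2 + (p(0) - 1) r + q(0) = 0, i.e. r^2 - 3 r = 0.
Discriminant: (-3)^2 - 4(0) = 9, so r = (3 ± 3)/2.
Solving: r_1 = 3, r_2 = 0.

indicial: r^2 - 3 r = 0; roots r_1 = 3, r_2 = 0


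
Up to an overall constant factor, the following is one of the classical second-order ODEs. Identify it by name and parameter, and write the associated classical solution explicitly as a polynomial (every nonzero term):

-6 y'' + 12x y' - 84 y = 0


All three coefficients share the factor -6; dividing through by -6 gives  y'' - 2x y' + 14 y = 0.
This matches the Hermite equation y'' - 2x y' + 2n y = 0 with 2n = 14, so n = 7; the polynomial solution is H_7(x).
With y = sum_k a_k x^k, matching x^k gives (k+2)(k+1) a_{k+2} = 2(k - n) a_k = 2(k - 7) a_k. The right side vanishes at k = 7, so the series with the parity of 7 terminates at degree 7.
Standard normalization: leading coefficient of H_n is 2^n, so a_7 = 2^7 = 128. Work downward with a_k = (k+1)(k+2) a_{k+2} / (2(k - n)):
  a_5 = (6)(7)(128) / (2(5 - 7)) = 5376/(-4) = -1344
  a_3 = (4)(5)(-1344) / (2(3 - 7)) = -26880/(-8) = 3360
  a_1 = (2)(3)(3360) / (2(1 - 7)) = 20160/(-12) = -1680
Hence H_7(x) = 128 x^7 - 1344 x^5 + 3360 x^3 - 1680 x.

H_7(x); series = 128 x^7 - 1344 x^5 + 3360 x^3 - 1680 x


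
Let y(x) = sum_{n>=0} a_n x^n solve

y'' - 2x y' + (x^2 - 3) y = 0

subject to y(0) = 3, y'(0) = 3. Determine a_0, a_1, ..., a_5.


Ansatz: y(x) = sum_{n>=0} a_n x^n, so y'(x) = sum_{n>=1} n a_n x^(n-1) and y''(x) = sum_{n>=2} n(n-1) a_n x^(n-2).
Substitute into P(x) y'' + Q(x) y' + R(x) y = 0 with P(x) = 1, Q(x) = -2x, R(x) = x^2 - 3, and match powers of x.
Initial conditions: a_0 = 3, a_1 = 3.
Setting the coefficient of each power of x to zero and solving order by order (substituting the coefficients already found):
  x^0: 2 a_2 - 3 a_0 = 0  ->  2 a_2 = 3 a_0 = 9  ->  a_2 = 9/2
  x^1: 6 a_3 - 5 a_1 = 0  ->  6 a_3 = 5 a_1 = 15  ->  a_3 = 5/2
  x^2: 12 a_4 - 7 a_2 + a_0 = 0  ->  12 a_4 = 7 a_2 - a_0 = 57/2  ->  a_4 = 19/8
  x^3: 20 a_5 - 9 a_3 + a_1 = 0  ->  20 a_5 = 9 a_3 - a_1 = 39/2  ->  a_5 = 39/40
Truncated series: y(x) = 3 + 3 x + (9/2) x^2 + (5/2) x^3 + (19/8) x^4 + (39/40) x^5 + O(x^6).

a_0 = 3; a_1 = 3; a_2 = 9/2; a_3 = 5/2; a_4 = 19/8; a_5 = 39/40


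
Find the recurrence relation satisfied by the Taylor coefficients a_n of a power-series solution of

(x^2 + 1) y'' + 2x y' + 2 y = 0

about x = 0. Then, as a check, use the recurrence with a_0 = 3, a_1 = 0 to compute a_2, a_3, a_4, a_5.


Substitute y = sum_n a_n x^n.
(1 + 1 x^2) y'' contributes (n+2)(n+1) a_{n+2} + n(n-1) a_n at x^n.
2 x y'(x) contributes 2 n a_n at x^n.
2 y(x) contributes 2 a_n at x^n.
Matching x^n: (n+2)(n+1) a_{n+2} + (n(n-1) + 2 n + 2) a_n = 0.
Thus a_{n+2} = (-n(n-1) - 2 n - 2) / ((n+1)(n+2)) * a_n.

Check with a_0 = 3, a_1 = 0 (apply the recurrence for n = 0, 1, 2, 3): a_0 = 3, a_1 = 0, a_2 = -3, a_3 = 0, a_4 = 2, a_5 = 0.

a_(n+2) = (-n(n-1) - 2 n - 2) / ((n+1)(n+2)) * a_n; check: a_0 = 3, a_1 = 0, a_2 = -3, a_3 = 0, a_4 = 2, a_5 = 0


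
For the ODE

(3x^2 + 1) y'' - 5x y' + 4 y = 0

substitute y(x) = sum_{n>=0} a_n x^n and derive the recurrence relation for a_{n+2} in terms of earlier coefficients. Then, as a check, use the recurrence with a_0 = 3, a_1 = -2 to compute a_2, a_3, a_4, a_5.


Substitute y = sum_n a_n x^n.
(1 + 3 x^2) y'' contributes (n+2)(n+1) a_{n+2} + 3 n(n-1) a_n at x^n.
-5 x y'(x) contributes -5 n a_n at x^n.
4 y(x) contributes 4 a_n at x^n.
Matching x^n: (n+2)(n+1) a_{n+2} + (3 n(n-1) - 5 n + 4) a_n = 0.
Thus a_{n+2} = (-3 n(n-1) + 5 n - 4) / ((n+1)(n+2)) * a_n.

Check with a_0 = 3, a_1 = -2 (apply the recurrence for n = 0, 1, 2, 3): a_0 = 3, a_1 = -2, a_2 = -6, a_3 = -1/3, a_4 = 0, a_5 = 7/60.

a_(n+2) = (-3 n(n-1) + 5 n - 4) / ((n+1)(n+2)) * a_n; check: a_0 = 3, a_1 = -2, a_2 = -6, a_3 = -1/3, a_4 = 0, a_5 = 7/60


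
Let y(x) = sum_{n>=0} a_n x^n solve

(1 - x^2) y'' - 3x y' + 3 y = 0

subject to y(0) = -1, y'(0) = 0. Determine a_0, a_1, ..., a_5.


Ansatz: y(x) = sum_{n>=0} a_n x^n, so y'(x) = sum_{n>=1} n a_n x^(n-1) and y''(x) = sum_{n>=2} n(n-1) a_n x^(n-2).
Substitute into P(x) y'' + Q(x) y' + R(x) y = 0 with P(x) = 1 - x^2, Q(x) = -3x, R(x) = 3, and match powers of x.
Initial conditions: a_0 = -1, a_1 = 0.
Setting the coefficient of each power of x to zero and solving order by order (substituting the coefficients already found):
  x^0: 2 a_2 + 3 a_0 = 0  ->  2 a_2 = -3 a_0 = 3  ->  a_2 = 3/2
  x^1: 6 a_3 = 0  ->  a_3 = 0
  x^2: 12 a_4 - 5 a_2 = 0  ->  12 a_4 = 5 a_2 = 15/2  ->  a_4 = 5/8
  x^3: 20 a_5 - 12 a_3 = 0  ->  20 a_5 = 12 a_3 = 0  ->  a_5 = 0
Truncated series: y(x) = -1 + (3/2) x^2 + (5/8) x^4 + O(x^6).

a_0 = -1; a_1 = 0; a_2 = 3/2; a_3 = 0; a_4 = 5/8; a_5 = 0


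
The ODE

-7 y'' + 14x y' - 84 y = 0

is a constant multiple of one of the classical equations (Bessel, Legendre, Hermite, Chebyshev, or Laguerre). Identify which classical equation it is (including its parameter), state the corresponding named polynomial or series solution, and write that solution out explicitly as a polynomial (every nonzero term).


All three coefficients share the factor -7; dividing through by -7 gives  y'' - 2x y' + 12 y = 0.
This matches the Hermite equation y'' - 2x y' + 2n y = 0 with 2n = 12, so n = 6; the polynomial solution is H_6(x).
With y = sum_k a_k x^k, matching x^k gives (k+2)(k+1) a_{k+2} = 2(k - n) a_k = 2(k - 6) a_k. The right side vanishes at k = 6, so the series with the parity of 6 terminates at degree 6.
Standard normalization: leading coefficient of H_n is 2^n, so a_6 = 2^6 = 64. Work downward with a_k = (k+1)(k+2) a_{k+2} / (2(k - n)):
  a_4 = (5)(6)(64) / (2(4 - 6)) = 1920/(-4) = -480
  a_2 = (3)(4)(-480) / (2(2 - 6)) = -5760/(-8) = 720
  a_0 = (1)(2)(720) / (2(0 - 6)) = 1440/(-12) = -120
Hence H_6(x) = 64 x^6 - 480 x^4 + 720 x^2 - 120.

H_6(x); series = 64 x^6 - 480 x^4 + 720 x^2 - 120


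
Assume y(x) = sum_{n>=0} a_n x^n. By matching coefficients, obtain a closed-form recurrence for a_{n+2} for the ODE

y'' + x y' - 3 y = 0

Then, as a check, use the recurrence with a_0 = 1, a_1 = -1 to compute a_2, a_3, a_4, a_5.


Substitute y = sum_n a_n x^n.
y''(x) has coefficient (n+2)(n+1) a_{n+2} at x^n;
x y'(x) has coefficient n a_n at x^n (shift);
-3 y(x) has coefficient -3 a_n at x^n.
Matching x^n: (n+2)(n+1) a_{n+2} + (n - 3) a_n = 0.
Thus a_{n+2} = (-n + 3) / ((n+1)(n+2)) * a_n.

Check with a_0 = 1, a_1 = -1 (apply the recurrence for n = 0, 1, 2, 3): a_0 = 1, a_1 = -1, a_2 = 3/2, a_3 = -1/3, a_4 = 1/8, a_5 = 0.

a_(n+2) = (-n + 3) / ((n+1)(n+2)) * a_n; check: a_0 = 1, a_1 = -1, a_2 = 3/2, a_3 = -1/3, a_4 = 1/8, a_5 = 0


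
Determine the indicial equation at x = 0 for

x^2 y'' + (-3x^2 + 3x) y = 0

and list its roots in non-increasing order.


Divide by x^2 to reach normal form y'' + P_1(x) y' + P_2(x) y = 0 with P_1(x) = 0 and P_2(x) = -3 + 3/x.
x = 0 is a singular point because the y-coefficient -3 + 3/x has a pole at x = 0.
It is a regular singular point because x P_1(x) = p(x) = 0 and x^2 P_2(x) = q(x) = -3x^2 + 3x are polynomials, hence analytic at x = 0.
p(0) = 0,  q(0) = 0.
Indicial equation: r(r-1) + p(0) r + q(0) = 0, i.e. r^2 + (p(0) - 1) r + q(0) = 0, i.e. r^2 - 1 r = 0.
Discriminant: (-1)^2 - 4(0) = 1, so r = (1 ± 1)/2.
Solving: r_1 = 1, r_2 = 0.

indicial: r^2 - 1 r = 0; roots r_1 = 1, r_2 = 0


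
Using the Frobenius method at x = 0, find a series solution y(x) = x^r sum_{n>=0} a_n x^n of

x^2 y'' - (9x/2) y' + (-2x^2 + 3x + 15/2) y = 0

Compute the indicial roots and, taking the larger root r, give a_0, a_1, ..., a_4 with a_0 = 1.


Write in Frobenius form y'' + (p(x)/x) y' + (q(x)/x^2) y = 0:
  p(x) = -9/2,  q(x) = -2x^2 + 3x + 15/2.
Indicial equation: r(r-1) + (-9/2) r + (15/2) = 0 -> roots r_1 = 3, r_2 = 5/2.
Take r = r_1 = 3. Let y(x) = x^r sum_{n>=0} a_n x^n with a_0 = 1.
Substitute y = x^r sum a_n x^n and match x^{r+n}. The recurrence is
  D(n) a_n + 3 a_{n-1} - 2 a_{n-2} = 0,  where D(n) = (r+n)(r+n-1) + (-9/2)(r+n) + (15/2).
  a_n = [-3 a_{n-1} + 2 a_{n-2}] / D(n).
Since the indicial polynomial factors as (r - r_1)(r - r_2), D(n) = (r_1 + n - r_1)(r_1 + n - r_2) = n(n + 1/2).
Evaluating step by step (a_0 = 1):
  n = 1: D(1) = 1(1 + 1/2) = 3/2; numerator = -3(1) = -3; a_1 = (-3)/(3/2) = -2
  n = 2: D(2) = 2(2 + 1/2) = 5; numerator = -3(-2) + 2(1) = 8; a_2 = (8)/(5) = 8/5
  n = 3: D(3) = 3(3 + 1/2) = 21/2; numerator = -3(8/5) + 2(-2) = -44/5; a_3 = (-44/5)/(21/2) = -88/105
  n = 4: D(4) = 4(4 + 1/2) = 18; numerator = -3(-88/105) + 2(8/5) = 40/7; a_4 = (40/7)/(18) = 20/63

r = 3; a_0 = 1; a_1 = -2; a_2 = 8/5; a_3 = -88/105; a_4 = 20/63


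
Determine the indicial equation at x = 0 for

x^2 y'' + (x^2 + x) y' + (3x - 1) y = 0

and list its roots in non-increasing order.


Divide by x^2 to reach normal form y'' + P_1(x) y' + P_2(x) y = 0 with P_1(x) = 1 + 1/x and P_2(x) = 3/x - 1/x^2.
x = 0 is a singular point because the y'-coefficient 1 + 1/x has a pole at x = 0 and the y-coefficient 3/x - 1/x^2 has a pole at x = 0.
It is a regular singular point because x P_1(x) = p(x) = x + 1 and x^2 P_2(x) = q(x) = 3x - 1 are polynomials, hence analytic at x = 0.
p(0) = 1,  q(0) = -1.
Indicial equation: r(r-1) + p(0) r + q(0) = 0, i.e. r^2 + (p(0) - 1) r + q(0) = 0, i.e. r^2 - 1 = 0.
Discriminant: (0)^2 - 4(-1) = 4, so r = (0 ± 2)/2.
Solving: r_1 = 1, r_2 = -1.

indicial: r^2 - 1 = 0; roots r_1 = 1, r_2 = -1


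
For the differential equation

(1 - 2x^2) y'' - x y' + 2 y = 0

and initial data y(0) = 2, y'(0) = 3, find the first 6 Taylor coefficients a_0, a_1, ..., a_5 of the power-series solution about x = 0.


Ansatz: y(x) = sum_{n>=0} a_n x^n, so y'(x) = sum_{n>=1} n a_n x^(n-1) and y''(x) = sum_{n>=2} n(n-1) a_n x^(n-2).
Substitute into P(x) y'' + Q(x) y' + R(x) y = 0 with P(x) = 1 - 2x^2, Q(x) = -x, R(x) = 2, and match powers of x.
Initial conditions: a_0 = 2, a_1 = 3.
Setting the coefficient of each power of x to zero and solving order by order (substituting the coefficients already found):
  x^0: 2 a_2 + 2 a_0 = 0  ->  2 a_2 = -2 a_0 = -4  ->  a_2 = -2
  x^1: 6 a_3 + a_1 = 0  ->  6 a_3 = -a_1 = -3  ->  a_3 = -1/2
  x^2: 12 a_4 - 4 a_2 = 0  ->  12 a_4 = 4 a_2 = -8  ->  a_4 = -2/3
  x^3: 20 a_5 - 13 a_3 = 0  ->  20 a_5 = 13 a_3 = -13/2  ->  a_5 = -13/40
Truncated series: y(x) = 2 + 3 x - 2 x^2 - (1/2) x^3 - (2/3) x^4 - (13/40) x^5 + O(x^6).

a_0 = 2; a_1 = 3; a_2 = -2; a_3 = -1/2; a_4 = -2/3; a_5 = -13/40


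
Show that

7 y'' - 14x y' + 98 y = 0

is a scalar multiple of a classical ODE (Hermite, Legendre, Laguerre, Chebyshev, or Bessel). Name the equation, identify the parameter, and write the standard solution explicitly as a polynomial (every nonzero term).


All three coefficients share the factor 7; dividing through by 7 gives  y'' - 2x y' + 14 y = 0.
This matches the Hermite equation y'' - 2x y' + 2n y = 0 with 2n = 14, so n = 7; the polynomial solution is H_7(x).
With y = sum_k a_k x^k, matching x^k gives (k+2)(k+1) a_{k+2} = 2(k - n) a_k = 2(k - 7) a_k. The right side vanishes at k = 7, so the series with the parity of 7 terminates at degree 7.
Standard normalization: leading coefficient of H_n is 2^n, so a_7 = 2^7 = 128. Work downward with a_k = (k+1)(k+2) a_{k+2} / (2(k - n)):
  a_5 = (6)(7)(128) / (2(5 - 7)) = 5376/(-4) = -1344
  a_3 = (4)(5)(-1344) / (2(3 - 7)) = -26880/(-8) = 3360
  a_1 = (2)(3)(3360) / (2(1 - 7)) = 20160/(-12) = -1680
Hence H_7(x) = 128 x^7 - 1344 x^5 + 3360 x^3 - 1680 x.

H_7(x); series = 128 x^7 - 1344 x^5 + 3360 x^3 - 1680 x


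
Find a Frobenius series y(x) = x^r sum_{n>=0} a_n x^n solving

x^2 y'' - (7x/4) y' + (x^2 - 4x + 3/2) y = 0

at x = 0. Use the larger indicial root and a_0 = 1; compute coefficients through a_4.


Write in Frobenius form y'' + (p(x)/x) y' + (q(x)/x^2) y = 0:
  p(x) = -7/4,  q(x) = x^2 - 4x + 3/2.
Indicial equation: r(r-1) + (-7/4) r + (3/2) = 0 -> roots r_1 = 2, r_2 = 3/4.
Take r = r_1 = 2. Let y(x) = x^r sum_{n>=0} a_n x^n with a_0 = 1.
Substitute y = x^r sum a_n x^n and match x^{r+n}. The recurrence is
  D(n) a_n - 4 a_{n-1} + 1 a_{n-2} = 0,  where D(n) = (r+n)(r+n-1) + (-7/4)(r+n) + (3/2).
  a_n = [4 a_{n-1} - 1 a_{n-2}] / D(n).
Since the indicial polynomial factors as (r - r_1)(r - r_2), D(n) = (r_1 + n - r_1)(r_1 + n - r_2) = n(n + 5/4).
Evaluating step by step (a_0 = 1):
  n = 1: D(1) = 1(1 + 5/4) = 9/4; numerator = 4(1) = 4; a_1 = (4)/(9/4) = 16/9
  n = 2: D(2) = 2(2 + 5/4) = 13/2; numerator = 4(16/9) - 1(1) = 55/9; a_2 = (55/9)/(13/2) = 110/117
  n = 3: D(3) = 3(3 + 5/4) = 51/4; numerator = 4(110/117) - 1(16/9) = 232/117; a_3 = (232/117)/(51/4) = 928/5967
  n = 4: D(4) = 4(4 + 5/4) = 21; numerator = 4(928/5967) - 1(110/117) = -146/459; a_4 = (-146/459)/(21) = -146/9639

r = 2; a_0 = 1; a_1 = 16/9; a_2 = 110/117; a_3 = 928/5967; a_4 = -146/9639


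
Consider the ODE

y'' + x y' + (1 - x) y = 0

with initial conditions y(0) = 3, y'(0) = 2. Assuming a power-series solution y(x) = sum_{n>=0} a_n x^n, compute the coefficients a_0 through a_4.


Ansatz: y(x) = sum_{n>=0} a_n x^n, so y'(x) = sum_{n>=1} n a_n x^(n-1) and y''(x) = sum_{n>=2} n(n-1) a_n x^(n-2).
Substitute into P(x) y'' + Q(x) y' + R(x) y = 0 with P(x) = 1, Q(x) = x, R(x) = 1 - x, and match powers of x.
Initial conditions: a_0 = 3, a_1 = 2.
Setting the coefficient of each power of x to zero and solving order by order (substituting the coefficients already found):
  x^0: 2 a_2 + a_0 = 0  ->  2 a_2 = -a_0 = -3  ->  a_2 = -3/2
  x^1: 6 a_3 + 2 a_1 - a_0 = 0  ->  6 a_3 = -2 a_1 + a_0 = -1  ->  a_3 = -1/6
  x^2: 12 a_4 + 3 a_2 - a_1 = 0  ->  12 a_4 = -3 a_2 + a_1 = 13/2  ->  a_4 = 13/24
Truncated series: y(x) = 3 + 2 x - (3/2) x^2 - (1/6) x^3 + (13/24) x^4 + O(x^5).

a_0 = 3; a_1 = 2; a_2 = -3/2; a_3 = -1/6; a_4 = 13/24


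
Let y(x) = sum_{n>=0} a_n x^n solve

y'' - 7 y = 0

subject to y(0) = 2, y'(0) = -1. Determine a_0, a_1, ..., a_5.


Ansatz: y(x) = sum_{n>=0} a_n x^n, so y'(x) = sum_{n>=1} n a_n x^(n-1) and y''(x) = sum_{n>=2} n(n-1) a_n x^(n-2).
Substitute into P(x) y'' + Q(x) y' + R(x) y = 0 with P(x) = 1, Q(x) = 0, R(x) = -7, and match powers of x.
Initial conditions: a_0 = 2, a_1 = -1.
Setting the coefficient of each power of x to zero and solving order by order (substituting the coefficients already found):
  x^0: 2 a_2 - 7 a_0 = 0  ->  2 a_2 = 7 a_0 = 14  ->  a_2 = 7
  x^1: 6 a_3 - 7 a_1 = 0  ->  6 a_3 = 7 a_1 = -7  ->  a_3 = -7/6
  x^2: 12 a_4 - 7 a_2 = 0  ->  12 a_4 = 7 a_2 = 49  ->  a_4 = 49/12
  x^3: 20 a_5 - 7 a_3 = 0  ->  20 a_5 = 7 a_3 = -49/6  ->  a_5 = -49/120
Truncated series: y(x) = 2 - x + 7 x^2 - (7/6) x^3 + (49/12) x^4 - (49/120) x^5 + O(x^6).

a_0 = 2; a_1 = -1; a_2 = 7; a_3 = -7/6; a_4 = 49/12; a_5 = -49/120


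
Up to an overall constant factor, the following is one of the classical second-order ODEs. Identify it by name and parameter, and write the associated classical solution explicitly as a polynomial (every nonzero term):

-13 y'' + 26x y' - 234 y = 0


All three coefficients share the factor -13; dividing through by -13 gives  y'' - 2x y' + 18 y = 0.
This matches the Hermite equation y'' - 2x y' + 2n y = 0 with 2n = 18, so n = 9; the polynomial solution is H_9(x).
With y = sum_k a_k x^k, matching x^k gives (k+2)(k+1) a_{k+2} = 2(k - n) a_k = 2(k - 9) a_k. The right side vanishes at k = 9, so the series with the parity of 9 terminates at degree 9.
Standard normalization: leading coefficient of H_n is 2^n, so a_9 = 2^9 = 512. Work downward with a_k = (k+1)(k+2) a_{k+2} / (2(k - n)):
  a_7 = (8)(9)(512) / (2(7 - 9)) = 36864/(-4) = -9216
  a_5 = (6)(7)(-9216) / (2(5 - 9)) = -387072/(-8) = 48384
  a_3 = (4)(5)(48384) / (2(3 - 9)) = 967680/(-12) = -80640
  a_1 = (2)(3)(-80640) / (2(1 - 9)) = -483840/(-16) = 30240
Hence H_9(x) = 512 x^9 - 9216 x^7 + 48384 x^5 - 80640 x^3 + 30240 x.

H_9(x); series = 512 x^9 - 9216 x^7 + 48384 x^5 - 80640 x^3 + 30240 x


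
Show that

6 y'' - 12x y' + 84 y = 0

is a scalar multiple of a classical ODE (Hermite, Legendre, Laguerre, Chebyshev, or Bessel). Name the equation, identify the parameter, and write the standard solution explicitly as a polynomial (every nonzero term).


All three coefficients share the factor 6; dividing through by 6 gives  y'' - 2x y' + 14 y = 0.
This matches the Hermite equation y'' - 2x y' + 2n y = 0 with 2n = 14, so n = 7; the polynomial solution is H_7(x).
With y = sum_k a_k x^k, matching x^k gives (k+2)(k+1) a_{k+2} = 2(k - n) a_k = 2(k - 7) a_k. The right side vanishes at k = 7, so the series with the parity of 7 terminates at degree 7.
Standard normalization: leading coefficient of H_n is 2^n, so a_7 = 2^7 = 128. Work downward with a_k = (k+1)(k+2) a_{k+2} / (2(k - n)):
  a_5 = (6)(7)(128) / (2(5 - 7)) = 5376/(-4) = -1344
  a_3 = (4)(5)(-1344) / (2(3 - 7)) = -26880/(-8) = 3360
  a_1 = (2)(3)(3360) / (2(1 - 7)) = 20160/(-12) = -1680
Hence H_7(x) = 128 x^7 - 1344 x^5 + 3360 x^3 - 1680 x.

H_7(x); series = 128 x^7 - 1344 x^5 + 3360 x^3 - 1680 x


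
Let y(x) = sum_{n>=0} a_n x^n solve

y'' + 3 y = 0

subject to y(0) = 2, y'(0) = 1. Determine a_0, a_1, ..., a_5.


Ansatz: y(x) = sum_{n>=0} a_n x^n, so y'(x) = sum_{n>=1} n a_n x^(n-1) and y''(x) = sum_{n>=2} n(n-1) a_n x^(n-2).
Substitute into P(x) y'' + Q(x) y' + R(x) y = 0 with P(x) = 1, Q(x) = 0, R(x) = 3, and match powers of x.
Initial conditions: a_0 = 2, a_1 = 1.
Setting the coefficient of each power of x to zero and solving order by order (substituting the coefficients already found):
  x^0: 2 a_2 + 3 a_0 = 0  ->  2 a_2 = -3 a_0 = -6  ->  a_2 = -3
  x^1: 6 a_3 + 3 a_1 = 0  ->  6 a_3 = -3 a_1 = -3  ->  a_3 = -1/2
  x^2: 12 a_4 + 3 a_2 = 0  ->  12 a_4 = -3 a_2 = 9  ->  a_4 = 3/4
  x^3: 20 a_5 + 3 a_3 = 0  ->  20 a_5 = -3 a_3 = 3/2  ->  a_5 = 3/40
Truncated series: y(x) = 2 + x - 3 x^2 - (1/2) x^3 + (3/4) x^4 + (3/40) x^5 + O(x^6).

a_0 = 2; a_1 = 1; a_2 = -3; a_3 = -1/2; a_4 = 3/4; a_5 = 3/40


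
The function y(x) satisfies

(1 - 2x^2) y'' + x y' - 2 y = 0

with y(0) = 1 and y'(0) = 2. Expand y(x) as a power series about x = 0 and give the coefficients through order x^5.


Ansatz: y(x) = sum_{n>=0} a_n x^n, so y'(x) = sum_{n>=1} n a_n x^(n-1) and y''(x) = sum_{n>=2} n(n-1) a_n x^(n-2).
Substitute into P(x) y'' + Q(x) y' + R(x) y = 0 with P(x) = 1 - 2x^2, Q(x) = x, R(x) = -2, and match powers of x.
Initial conditions: a_0 = 1, a_1 = 2.
Setting the coefficient of each power of x to zero and solving order by order (substituting the coefficients already found):
  x^0: 2 a_2 - 2 a_0 = 0  ->  2 a_2 = 2 a_0 = 2  ->  a_2 = 1
  x^1: 6 a_3 - a_1 = 0  ->  6 a_3 = a_1 = 2  ->  a_3 = 1/3
  x^2: 12 a_4 - 4 a_2 = 0  ->  12 a_4 = 4 a_2 = 4  ->  a_4 = 1/3
  x^3: 20 a_5 - 11 a_3 = 0  ->  20 a_5 = 11 a_3 = 11/3  ->  a_5 = 11/60
Truncated series: y(x) = 1 + 2 x + x^2 + (1/3) x^3 + (1/3) x^4 + (11/60) x^5 + O(x^6).

a_0 = 1; a_1 = 2; a_2 = 1; a_3 = 1/3; a_4 = 1/3; a_5 = 11/60


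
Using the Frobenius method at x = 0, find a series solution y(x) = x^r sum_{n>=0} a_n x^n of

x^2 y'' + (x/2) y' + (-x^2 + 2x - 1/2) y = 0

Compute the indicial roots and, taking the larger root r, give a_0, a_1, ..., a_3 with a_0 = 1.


Write in Frobenius form y'' + (p(x)/x) y' + (q(x)/x^2) y = 0:
  p(x) = 1/2,  q(x) = -x^2 + 2x - 1/2.
Indicial equation: r(r-1) + (1/2) r + (-1/2) = 0 -> roots r_1 = 1, r_2 = -1/2.
Take r = r_1 = 1. Let y(x) = x^r sum_{n>=0} a_n x^n with a_0 = 1.
Substitute y = x^r sum a_n x^n and match x^{r+n}. The recurrence is
  D(n) a_n + 2 a_{n-1} - 1 a_{n-2} = 0,  where D(n) = (r+n)(r+n-1) + (1/2)(r+n) + (-1/2).
  a_n = [-2 a_{n-1} + 1 a_{n-2}] / D(n).
Since the indicial polynomial factors as (r - r_1)(r - r_2), D(n) = (r_1 + n - r_1)(r_1 + n - r_2) = n(n + 3/2).
Evaluating step by step (a_0 = 1):
  n = 1: D(1) = 1(1 + 3/2) = 5/2; numerator = -2(1) = -2; a_1 = (-2)/(5/2) = -4/5
  n = 2: D(2) = 2(2 + 3/2) = 7; numerator = -2(-4/5) + 1(1) = 13/5; a_2 = (13/5)/(7) = 13/35
  n = 3: D(3) = 3(3 + 3/2) = 27/2; numerator = -2(13/35) + 1(-4/5) = -54/35; a_3 = (-54/35)/(27/2) = -4/35

r = 1; a_0 = 1; a_1 = -4/5; a_2 = 13/35; a_3 = -4/35


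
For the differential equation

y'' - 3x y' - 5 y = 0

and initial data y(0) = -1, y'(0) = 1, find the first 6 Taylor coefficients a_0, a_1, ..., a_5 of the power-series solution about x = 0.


Ansatz: y(x) = sum_{n>=0} a_n x^n, so y'(x) = sum_{n>=1} n a_n x^(n-1) and y''(x) = sum_{n>=2} n(n-1) a_n x^(n-2).
Substitute into P(x) y'' + Q(x) y' + R(x) y = 0 with P(x) = 1, Q(x) = -3x, R(x) = -5, and match powers of x.
Initial conditions: a_0 = -1, a_1 = 1.
Setting the coefficient of each power of x to zero and solving order by order (substituting the coefficients already found):
  x^0: 2 a_2 - 5 a_0 = 0  ->  2 a_2 = 5 a_0 = -5  ->  a_2 = -5/2
  x^1: 6 a_3 - 8 a_1 = 0  ->  6 a_3 = 8 a_1 = 8  ->  a_3 = 4/3
  x^2: 12 a_4 - 11 a_2 = 0  ->  12 a_4 = 11 a_2 = -55/2  ->  a_4 = -55/24
  x^3: 20 a_5 - 14 a_3 = 0  ->  20 a_5 = 14 a_3 = 56/3  ->  a_5 = 14/15
Truncated series: y(x) = -1 + x - (5/2) x^2 + (4/3) x^3 - (55/24) x^4 + (14/15) x^5 + O(x^6).

a_0 = -1; a_1 = 1; a_2 = -5/2; a_3 = 4/3; a_4 = -55/24; a_5 = 14/15


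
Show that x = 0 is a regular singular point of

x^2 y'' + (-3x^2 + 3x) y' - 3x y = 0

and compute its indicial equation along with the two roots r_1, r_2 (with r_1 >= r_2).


Divide by x^2 to reach normal form y'' + P_1(x) y' + P_2(x) y = 0 with P_1(x) = -3 + 3/x and P_2(x) = -3/x.
x = 0 is a singular point because the y'-coefficient -3 + 3/x has a pole at x = 0 and the y-coefficient -3/x has a pole at x = 0.
It is a regular singular point because x P_1(x) = p(x) = 3 - 3x and x^2 P_2(x) = q(x) = -3x are polynomials, hence analytic at x = 0.
p(0) = 3,  q(0) = 0.
Indicial equation: r(r-1) + p(0) r + q(0) = 0, i.e. r^2 + (p(0) - 1) r + q(0) = 0, i.e. r^2 + 2 r = 0.
Discriminant: (2)^2 - 4(0) = 4, so r = (-2 ± 2)/2.
Solving: r_1 = 0, r_2 = -2.

indicial: r^2 + 2 r = 0; roots r_1 = 0, r_2 = -2


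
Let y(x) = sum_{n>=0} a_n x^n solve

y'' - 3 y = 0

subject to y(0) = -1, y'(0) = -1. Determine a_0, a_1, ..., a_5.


Ansatz: y(x) = sum_{n>=0} a_n x^n, so y'(x) = sum_{n>=1} n a_n x^(n-1) and y''(x) = sum_{n>=2} n(n-1) a_n x^(n-2).
Substitute into P(x) y'' + Q(x) y' + R(x) y = 0 with P(x) = 1, Q(x) = 0, R(x) = -3, and match powers of x.
Initial conditions: a_0 = -1, a_1 = -1.
Setting the coefficient of each power of x to zero and solving order by order (substituting the coefficients already found):
  x^0: 2 a_2 - 3 a_0 = 0  ->  2 a_2 = 3 a_0 = -3  ->  a_2 = -3/2
  x^1: 6 a_3 - 3 a_1 = 0  ->  6 a_3 = 3 a_1 = -3  ->  a_3 = -1/2
  x^2: 12 a_4 - 3 a_2 = 0  ->  12 a_4 = 3 a_2 = -9/2  ->  a_4 = -3/8
  x^3: 20 a_5 - 3 a_3 = 0  ->  20 a_5 = 3 a_3 = -3/2  ->  a_5 = -3/40
Truncated series: y(x) = -1 - x - (3/2) x^2 - (1/2) x^3 - (3/8) x^4 - (3/40) x^5 + O(x^6).

a_0 = -1; a_1 = -1; a_2 = -3/2; a_3 = -1/2; a_4 = -3/8; a_5 = -3/40


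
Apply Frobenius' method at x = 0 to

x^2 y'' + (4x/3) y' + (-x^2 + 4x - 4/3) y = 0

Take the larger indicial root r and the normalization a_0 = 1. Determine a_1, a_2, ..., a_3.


Write in Frobenius form y'' + (p(x)/x) y' + (q(x)/x^2) y = 0:
  p(x) = 4/3,  q(x) = -x^2 + 4x - 4/3.
Indicial equation: r(r-1) + (4/3) r + (-4/3) = 0 -> roots r_1 = 1, r_2 = -4/3.
Take r = r_1 = 1. Let y(x) = x^r sum_{n>=0} a_n x^n with a_0 = 1.
Substitute y = x^r sum a_n x^n and match x^{r+n}. The recurrence is
  D(n) a_n + 4 a_{n-1} - 1 a_{n-2} = 0,  where D(n) = (r+n)(r+n-1) + (4/3)(r+n) + (-4/3).
  a_n = [-4 a_{n-1} + 1 a_{n-2}] / D(n).
Since the indicial polynomial factors as (r - r_1)(r - r_2), D(n) = (r_1 + n - r_1)(r_1 + n - r_2) = n(n + 7/3).
Evaluating step by step (a_0 = 1):
  n = 1: D(1) = 1(1 + 7/3) = 10/3; numerator = -4(1) = -4; a_1 = (-4)/(10/3) = -6/5
  n = 2: D(2) = 2(2 + 7/3) = 26/3; numerator = -4(-6/5) + 1(1) = 29/5; a_2 = (29/5)/(26/3) = 87/130
  n = 3: D(3) = 3(3 + 7/3) = 16; numerator = -4(87/130) + 1(-6/5) = -252/65; a_3 = (-252/65)/(16) = -63/260

r = 1; a_0 = 1; a_1 = -6/5; a_2 = 87/130; a_3 = -63/260


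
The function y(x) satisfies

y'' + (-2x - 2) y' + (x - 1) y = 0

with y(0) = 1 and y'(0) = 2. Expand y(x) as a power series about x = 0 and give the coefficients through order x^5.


Ansatz: y(x) = sum_{n>=0} a_n x^n, so y'(x) = sum_{n>=1} n a_n x^(n-1) and y''(x) = sum_{n>=2} n(n-1) a_n x^(n-2).
Substitute into P(x) y'' + Q(x) y' + R(x) y = 0 with P(x) = 1, Q(x) = -2x - 2, R(x) = x - 1, and match powers of x.
Initial conditions: a_0 = 1, a_1 = 2.
Setting the coefficient of each power of x to zero and solving order by order (substituting the coefficients already found):
  x^0: 2 a_2 - 2 a_1 - a_0 = 0  ->  2 a_2 = 2 a_1 + a_0 = 5  ->  a_2 = 5/2
  x^1: 6 a_3 - 4 a_2 - 3 a_1 + a_0 = 0  ->  6 a_3 = 4 a_2 + 3 a_1 - a_0 = 15  ->  a_3 = 5/2
  x^2: 12 a_4 - 6 a_3 - 5 a_2 + a_1 = 0  ->  12 a_4 = 6 a_3 + 5 a_2 - a_1 = 51/2  ->  a_4 = 17/8
  x^3: 20 a_5 - 8 a_4 - 7 a_3 + a_2 = 0  ->  20 a_5 = 8 a_4 + 7 a_3 - a_2 = 32  ->  a_5 = 8/5
Truncated series: y(x) = 1 + 2 x + (5/2) x^2 + (5/2) x^3 + (17/8) x^4 + (8/5) x^5 + O(x^6).

a_0 = 1; a_1 = 2; a_2 = 5/2; a_3 = 5/2; a_4 = 17/8; a_5 = 8/5


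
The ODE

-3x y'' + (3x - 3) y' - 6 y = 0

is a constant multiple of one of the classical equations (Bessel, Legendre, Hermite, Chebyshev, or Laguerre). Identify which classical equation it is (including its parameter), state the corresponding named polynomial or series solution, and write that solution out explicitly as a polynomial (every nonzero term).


All three coefficients share the factor -3; dividing through by -3 gives  x y'' + (1 - x) y' + 2 y = 0.
This matches the Laguerre equation x y'' + (1 - x) y' + n y = 0 with n = 2; the polynomial solution is L_2(x).
With y = sum_k a_k x^k, matching x^k gives (k+1)k a_{k+1} + (k+1) a_{k+1} - k a_k + n a_k = 0, i.e. (k+1)^2 a_{k+1} = (k - n) a_k = (k - 2) a_k. The right side vanishes at k = 2, so the series terminates at degree 2.
Standard normalization L_n(0) = 1 gives a_0 = 1. Work upward with a_{k+1} = (k - 2) a_k / (k+1)^2:
  a_1 = (0 - 2)(1) / 1^2 = -2/1 = -2
  a_2 = (1 - 2)(-2) / 2^2 = 2/4 = 1/2
Hence L_2(x) = x^2/2 - 2 x + 1.

L_2(x); series = x^2/2 - 2 x + 1


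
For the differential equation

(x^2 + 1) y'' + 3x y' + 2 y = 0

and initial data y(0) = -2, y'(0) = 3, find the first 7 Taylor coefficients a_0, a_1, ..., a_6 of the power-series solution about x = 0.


Ansatz: y(x) = sum_{n>=0} a_n x^n, so y'(x) = sum_{n>=1} n a_n x^(n-1) and y''(x) = sum_{n>=2} n(n-1) a_n x^(n-2).
Substitute into P(x) y'' + Q(x) y' + R(x) y = 0 with P(x) = x^2 + 1, Q(x) = 3x, R(x) = 2, and match powers of x.
Initial conditions: a_0 = -2, a_1 = 3.
Setting the coefficient of each power of x to zero and solving order by order (substituting the coefficients already found):
  x^0: 2 a_2 + 2 a_0 = 0  ->  2 a_2 = -2 a_0 = 4  ->  a_2 = 2
  x^1: 6 a_3 + 5 a_1 = 0  ->  6 a_3 = -5 a_1 = -15  ->  a_3 = -5/2
  x^2: 12 a_4 + 10 a_2 = 0  ->  12 a_4 = -10 a_2 = -20  ->  a_4 = -5/3
  x^3: 20 a_5 + 17 a_3 = 0  ->  20 a_5 = -17 a_3 = 85/2  ->  a_5 = 17/8
  x^4: 30 a_6 + 26 a_4 = 0  ->  30 a_6 = -26 a_4 = 130/3  ->  a_6 = 13/9
Truncated series: y(x) = -2 + 3 x + 2 x^2 - (5/2) x^3 - (5/3) x^4 + (17/8) x^5 + (13/9) x^6 + O(x^7).

a_0 = -2; a_1 = 3; a_2 = 2; a_3 = -5/2; a_4 = -5/3; a_5 = 17/8; a_6 = 13/9


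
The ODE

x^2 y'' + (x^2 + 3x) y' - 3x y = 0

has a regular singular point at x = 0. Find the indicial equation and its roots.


Divide by x^2 to reach normal form y'' + P_1(x) y' + P_2(x) y = 0 with P_1(x) = 1 + 3/x and P_2(x) = -3/x.
x = 0 is a singular point because the y'-coefficient 1 + 3/x has a pole at x = 0 and the y-coefficient -3/x has a pole at x = 0.
It is a regular singular point because x P_1(x) = p(x) = x + 3 and x^2 P_2(x) = q(x) = -3x are polynomials, hence analytic at x = 0.
p(0) = 3,  q(0) = 0.
Indicial equation: r(r-1) + p(0) r + q(0) = 0, i.e. r^2 + (p(0) - 1) r + q(0) = 0, i.e. r^2 + 2 r = 0.
Discriminant: (2)^2 - 4(0) = 4, so r = (-2 ± 2)/2.
Solving: r_1 = 0, r_2 = -2.

indicial: r^2 + 2 r = 0; roots r_1 = 0, r_2 = -2


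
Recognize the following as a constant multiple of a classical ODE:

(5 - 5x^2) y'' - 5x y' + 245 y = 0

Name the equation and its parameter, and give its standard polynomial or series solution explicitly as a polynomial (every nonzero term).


All three coefficients share the factor 5; dividing through by 5 gives  (1 - x^2) y'' - x y' + 49 y = 0.
This matches the Chebyshev equation (1 - x^2) y'' - x y' + n^2 y = 0 (note the -x y' term, not -2x y') with n^2 = 49, so n = 7; the polynomial solution is T_7(x).
With y = sum_k a_k x^k, matching x^k gives (k+2)(k+1) a_{k+2} = (k^2 - n^2) a_k = (k - 7)(k + 7) a_k. The right side vanishes at k = 7, so the series with the parity of 7 terminates at degree 7.
Standard normalization: leading coefficient of T_n is 2^(n-1), so a_7 = 2^6 = 64. Work downward with a_k = (k+1)(k+2) a_{k+2} / ((k - 7)(k + 7)):
  a_5 = (6)(7)(64) / ((5 - 7)(5 + 7)) = 2688/(-24) = -112
  a_3 = (4)(5)(-112) / ((3 - 7)(3 + 7)) = -2240/(-40) = 56
  a_1 = (2)(3)(56) / ((1 - 7)(1 + 7)) = 336/(-48) = -7
Hence T_7(x) = 64 x^7 - 112 x^5 + 56 x^3 - 7 x.

T_7(x); series = 64 x^7 - 112 x^5 + 56 x^3 - 7 x


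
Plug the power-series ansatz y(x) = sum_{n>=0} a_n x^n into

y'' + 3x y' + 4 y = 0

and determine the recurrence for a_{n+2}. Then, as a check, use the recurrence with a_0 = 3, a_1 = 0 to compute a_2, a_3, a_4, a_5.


Substitute y = sum_n a_n x^n.
y''(x) has coefficient (n+2)(n+1) a_{n+2} at x^n;
3 x y'(x) has coefficient 3 n a_n at x^n (shift);
4 y(x) has coefficient 4 a_n at x^n.
Matching x^n: (n+2)(n+1) a_{n+2} + (3n + 4) a_n = 0.
Thus a_{n+2} = (-3n - 4) / ((n+1)(n+2)) * a_n.

Check with a_0 = 3, a_1 = 0 (apply the recurrence for n = 0, 1, 2, 3): a_0 = 3, a_1 = 0, a_2 = -6, a_3 = 0, a_4 = 5, a_5 = 0.

a_(n+2) = (-3n - 4) / ((n+1)(n+2)) * a_n; check: a_0 = 3, a_1 = 0, a_2 = -6, a_3 = 0, a_4 = 5, a_5 = 0


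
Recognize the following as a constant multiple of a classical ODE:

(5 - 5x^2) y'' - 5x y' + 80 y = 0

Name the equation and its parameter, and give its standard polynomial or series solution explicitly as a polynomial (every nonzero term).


All three coefficients share the factor 5; dividing through by 5 gives  (1 - x^2) y'' - x y' + 16 y = 0.
This matches the Chebyshev equation (1 - x^2) y'' - x y' + n^2 y = 0 (note the -x y' term, not -2x y') with n^2 = 16, so n = 4; the polynomial solution is T_4(x).
With y = sum_k a_k x^k, matching x^k gives (k+2)(k+1) a_{k+2} = (k^2 - n^2) a_k = (k - 4)(k + 4) a_k. The right side vanishes at k = 4, so the series with the parity of 4 terminates at degree 4.
Standard normalization: leading coefficient of T_n is 2^(n-1), so a_4 = 2^3 = 8. Work downward with a_k = (k+1)(k+2) a_{k+2} / ((k - 4)(k + 4)):
  a_2 = (3)(4)(8) / ((2 - 4)(2 + 4)) = 96/(-12) = -8
  a_0 = (1)(2)(-8) / ((0 - 4)(0 + 4)) = -16/(-16) = 1
Hence T_4(x) = 8 x^4 - 8 x^2 + 1.

T_4(x); series = 8 x^4 - 8 x^2 + 1


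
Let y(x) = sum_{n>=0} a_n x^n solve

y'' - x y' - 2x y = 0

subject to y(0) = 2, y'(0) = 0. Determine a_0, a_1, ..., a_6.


Ansatz: y(x) = sum_{n>=0} a_n x^n, so y'(x) = sum_{n>=1} n a_n x^(n-1) and y''(x) = sum_{n>=2} n(n-1) a_n x^(n-2).
Substitute into P(x) y'' + Q(x) y' + R(x) y = 0 with P(x) = 1, Q(x) = -x, R(x) = -2x, and match powers of x.
Initial conditions: a_0 = 2, a_1 = 0.
Setting the coefficient of each power of x to zero and solving order by order (substituting the coefficients already found):
  x^0: 2 a_2 = 0  ->  a_2 = 0
  x^1: 6 a_3 - a_1 - 2 a_0 = 0  ->  6 a_3 = a_1 + 2 a_0 = 4  ->  a_3 = 2/3
  x^2: 12 a_4 - 2 a_2 - 2 a_1 = 0  ->  12 a_4 = 2 a_2 + 2 a_1 = 0  ->  a_4 = 0
  x^3: 20 a_5 - 3 a_3 - 2 a_2 = 0  ->  20 a_5 = 3 a_3 + 2 a_2 = 2  ->  a_5 = 1/10
  x^4: 30 a_6 - 4 a_4 - 2 a_3 = 0  ->  30 a_6 = 4 a_4 + 2 a_3 = 4/3  ->  a_6 = 2/45
Truncated series: y(x) = 2 + (2/3) x^3 + (1/10) x^5 + (2/45) x^6 + O(x^7).

a_0 = 2; a_1 = 0; a_2 = 0; a_3 = 2/3; a_4 = 0; a_5 = 1/10; a_6 = 2/45


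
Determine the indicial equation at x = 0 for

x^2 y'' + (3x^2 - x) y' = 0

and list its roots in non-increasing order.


Divide by x^2 to reach normal form y'' + P_1(x) y' + P_2(x) y = 0 with P_1(x) = 3 - 1/x and P_2(x) = 0.
x = 0 is a singular point because the y'-coefficient 3 - 1/x has a pole at x = 0.
It is a regular singular point because x P_1(x) = p(x) = 3x - 1 and x^2 P_2(x) = q(x) = 0 are polynomials, hence analytic at x = 0.
p(0) = -1,  q(0) = 0.
Indicial equation: r(r-1) + p(0) r + q(0) = 0, i.e. r^2 + (p(0) - 1) r + q(0) = 0, i.e. r^2 - 2 r = 0.
Discriminant: (-2)^2 - 4(0) = 4, so r = (2 ± 2)/2.
Solving: r_1 = 2, r_2 = 0.

indicial: r^2 - 2 r = 0; roots r_1 = 2, r_2 = 0


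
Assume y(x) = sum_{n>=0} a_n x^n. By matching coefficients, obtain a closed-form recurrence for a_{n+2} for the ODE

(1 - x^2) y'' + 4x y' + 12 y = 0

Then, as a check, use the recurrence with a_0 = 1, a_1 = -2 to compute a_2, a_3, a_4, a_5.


Substitute y = sum_n a_n x^n.
(1 - 1 x^2) y'' contributes (n+2)(n+1) a_{n+2} - n(n-1) a_n at x^n.
4 x y'(x) contributes 4 n a_n at x^n.
12 y(x) contributes 12 a_n at x^n.
Matching x^n: (n+2)(n+1) a_{n+2} + (-n(n-1) + 4 n + 12) a_n = 0.
Thus a_{n+2} = (n(n-1) - 4 n - 12) / ((n+1)(n+2)) * a_n.

Check with a_0 = 1, a_1 = -2 (apply the recurrence for n = 0, 1, 2, 3): a_0 = 1, a_1 = -2, a_2 = -6, a_3 = 16/3, a_4 = 9, a_5 = -24/5.

a_(n+2) = (n(n-1) - 4 n - 12) / ((n+1)(n+2)) * a_n; check: a_0 = 1, a_1 = -2, a_2 = -6, a_3 = 16/3, a_4 = 9, a_5 = -24/5


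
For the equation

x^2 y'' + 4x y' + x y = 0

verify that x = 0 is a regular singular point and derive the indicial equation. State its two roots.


Divide by x^2 to reach normal form y'' + P_1(x) y' + P_2(x) y = 0 with P_1(x) = 4/x and P_2(x) = 1/x.
x = 0 is a singular point because the y'-coefficient 4/x has a pole at x = 0 and the y-coefficient 1/x has a pole at x = 0.
It is a regular singular point because x P_1(x) = p(x) = 4 and x^2 P_2(x) = q(x) = x are polynomials, hence analytic at x = 0.
p(0) = 4,  q(0) = 0.
Indicial equation: r(r-1) + p(0) r + q(0) = 0, i.e. r^2 + (p(0) - 1) r + q(0) = 0, i.e. r^2 + 3 r = 0.
Discriminant: (3)^2 - 4(0) = 9, so r = (-3 ± 3)/2.
Solving: r_1 = 0, r_2 = -3.

indicial: r^2 + 3 r = 0; roots r_1 = 0, r_2 = -3


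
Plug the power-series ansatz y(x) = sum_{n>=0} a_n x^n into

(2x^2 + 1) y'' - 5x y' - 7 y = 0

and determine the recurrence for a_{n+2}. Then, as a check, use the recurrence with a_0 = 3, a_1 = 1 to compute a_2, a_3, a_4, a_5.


Substitute y = sum_n a_n x^n.
(1 + 2 x^2) y'' contributes (n+2)(n+1) a_{n+2} + 2 n(n-1) a_n at x^n.
-5 x y'(x) contributes -5 n a_n at x^n.
-7 y(x) contributes -7 a_n at x^n.
Matching x^n: (n+2)(n+1) a_{n+2} + (2 n(n-1) - 5 n - 7) a_n = 0.
Thus a_{n+2} = (-2 n(n-1) + 5 n + 7) / ((n+1)(n+2)) * a_n.

Check with a_0 = 3, a_1 = 1 (apply the recurrence for n = 0, 1, 2, 3): a_0 = 3, a_1 = 1, a_2 = 21/2, a_3 = 2, a_4 = 91/8, a_5 = 1.

a_(n+2) = (-2 n(n-1) + 5 n + 7) / ((n+1)(n+2)) * a_n; check: a_0 = 3, a_1 = 1, a_2 = 21/2, a_3 = 2, a_4 = 91/8, a_5 = 1


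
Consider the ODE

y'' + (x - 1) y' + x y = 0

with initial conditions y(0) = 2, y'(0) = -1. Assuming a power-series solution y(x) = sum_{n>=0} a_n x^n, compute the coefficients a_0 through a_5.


Ansatz: y(x) = sum_{n>=0} a_n x^n, so y'(x) = sum_{n>=1} n a_n x^(n-1) and y''(x) = sum_{n>=2} n(n-1) a_n x^(n-2).
Substitute into P(x) y'' + Q(x) y' + R(x) y = 0 with P(x) = 1, Q(x) = x - 1, R(x) = x, and match powers of x.
Initial conditions: a_0 = 2, a_1 = -1.
Setting the coefficient of each power of x to zero and solving order by order (substituting the coefficients already found):
  x^0: 2 a_2 - a_1 = 0  ->  2 a_2 = a_1 = -1  ->  a_2 = -1/2
  x^1: 6 a_3 - 2 a_2 + a_1 + a_0 = 0  ->  6 a_3 = 2 a_2 - a_1 - a_0 = -2  ->  a_3 = -1/3
  x^2: 12 a_4 - 3 a_3 + 2 a_2 + a_1 = 0  ->  12 a_4 = 3 a_3 - 2 a_2 - a_1 = 1  ->  a_4 = 1/12
  x^3: 20 a_5 - 4 a_4 + 3 a_3 + a_2 = 0  ->  20 a_5 = 4 a_4 - 3 a_3 - a_2 = 11/6  ->  a_5 = 11/120
Truncated series: y(x) = 2 - x - (1/2) x^2 - (1/3) x^3 + (1/12) x^4 + (11/120) x^5 + O(x^6).

a_0 = 2; a_1 = -1; a_2 = -1/2; a_3 = -1/3; a_4 = 1/12; a_5 = 11/120


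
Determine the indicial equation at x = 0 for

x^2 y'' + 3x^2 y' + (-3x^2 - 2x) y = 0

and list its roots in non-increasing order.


Divide by x^2 to reach normal form y'' + P_1(x) y' + P_2(x) y = 0 with P_1(x) = 3 and P_2(x) = -3 - 2/x.
x = 0 is a singular point because the y-coefficient -3 - 2/x has a pole at x = 0.
It is a regular singular point because x P_1(x) = p(x) = 3x and x^2 P_2(x) = q(x) = -3x^2 - 2x are polynomials, hence analytic at x = 0.
p(0) = 0,  q(0) = 0.
Indicial equation: r(r-1) + p(0) r + q(0) = 0, i.e. r^2 + (p(0) - 1) r + q(0) = 0, i.e. r^2 - 1 r = 0.
Discriminant: (-1)^2 - 4(0) = 1, so r = (1 ± 1)/2.
Solving: r_1 = 1, r_2 = 0.

indicial: r^2 - 1 r = 0; roots r_1 = 1, r_2 = 0
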